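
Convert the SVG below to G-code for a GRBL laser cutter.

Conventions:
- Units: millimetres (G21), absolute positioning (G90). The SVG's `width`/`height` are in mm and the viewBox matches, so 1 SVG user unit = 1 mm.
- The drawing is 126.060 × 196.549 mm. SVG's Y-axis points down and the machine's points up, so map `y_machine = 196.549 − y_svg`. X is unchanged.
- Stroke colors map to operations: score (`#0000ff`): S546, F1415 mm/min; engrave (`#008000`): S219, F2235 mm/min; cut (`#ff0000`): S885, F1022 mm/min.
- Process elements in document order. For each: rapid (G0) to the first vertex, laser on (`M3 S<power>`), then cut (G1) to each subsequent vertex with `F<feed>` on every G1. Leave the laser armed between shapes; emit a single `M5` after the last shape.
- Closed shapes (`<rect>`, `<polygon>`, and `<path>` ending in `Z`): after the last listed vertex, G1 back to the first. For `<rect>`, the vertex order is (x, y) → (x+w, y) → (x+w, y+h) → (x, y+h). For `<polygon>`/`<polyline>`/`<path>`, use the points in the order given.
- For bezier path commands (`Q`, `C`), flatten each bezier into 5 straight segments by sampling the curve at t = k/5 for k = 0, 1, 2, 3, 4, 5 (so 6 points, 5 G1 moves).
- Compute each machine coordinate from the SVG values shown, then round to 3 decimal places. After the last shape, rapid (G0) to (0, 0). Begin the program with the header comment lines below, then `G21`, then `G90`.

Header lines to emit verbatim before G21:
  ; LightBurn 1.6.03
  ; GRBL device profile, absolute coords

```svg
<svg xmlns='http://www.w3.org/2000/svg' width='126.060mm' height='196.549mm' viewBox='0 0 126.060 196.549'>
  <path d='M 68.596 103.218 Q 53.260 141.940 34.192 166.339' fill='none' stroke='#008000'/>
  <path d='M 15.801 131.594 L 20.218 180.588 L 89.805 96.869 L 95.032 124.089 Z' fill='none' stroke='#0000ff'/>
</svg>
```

viewBox `0 0 126.060 196.549` with mm width/height → 1 unit = 1 mm. Flip: y_m = 196.549 − y_svg.

**Shape 1** — `<path>` quadratic bezier, stroke `#008000` → engrave (S219, F2235). Control points (SVG): P0=(68.596,103.218), P1=(53.260,141.940), P2=(34.192,166.339); sampled at t=k/5. Machine vertices: (68.596,93.331) → (62.312,78.415) → (55.730,64.645) → (48.849,52.021) → (41.670,40.543) → (34.192,30.210). Open path.

**Shape 2** — `<path>` closed polygon, stroke `#0000ff` → score (S546, F1415). Machine vertices: (15.801,64.955) → (20.218,15.961) → (89.805,99.680) → (95.032,72.460) → (15.801,64.955). Closed: final G1 returns to the first vertex.

; LightBurn 1.6.03
; GRBL device profile, absolute coords
G21
G90
G0 X68.596 Y93.331
M3 S219
G1 X62.312 Y78.415 F2235
G1 X55.730 Y64.645 F2235
G1 X48.849 Y52.021 F2235
G1 X41.670 Y40.543 F2235
G1 X34.192 Y30.210 F2235
G0 X15.801 Y64.955
M3 S546
G1 X20.218 Y15.961 F1415
G1 X89.805 Y99.680 F1415
G1 X95.032 Y72.460 F1415
G1 X15.801 Y64.955 F1415
M5
G0 X0.000 Y0.000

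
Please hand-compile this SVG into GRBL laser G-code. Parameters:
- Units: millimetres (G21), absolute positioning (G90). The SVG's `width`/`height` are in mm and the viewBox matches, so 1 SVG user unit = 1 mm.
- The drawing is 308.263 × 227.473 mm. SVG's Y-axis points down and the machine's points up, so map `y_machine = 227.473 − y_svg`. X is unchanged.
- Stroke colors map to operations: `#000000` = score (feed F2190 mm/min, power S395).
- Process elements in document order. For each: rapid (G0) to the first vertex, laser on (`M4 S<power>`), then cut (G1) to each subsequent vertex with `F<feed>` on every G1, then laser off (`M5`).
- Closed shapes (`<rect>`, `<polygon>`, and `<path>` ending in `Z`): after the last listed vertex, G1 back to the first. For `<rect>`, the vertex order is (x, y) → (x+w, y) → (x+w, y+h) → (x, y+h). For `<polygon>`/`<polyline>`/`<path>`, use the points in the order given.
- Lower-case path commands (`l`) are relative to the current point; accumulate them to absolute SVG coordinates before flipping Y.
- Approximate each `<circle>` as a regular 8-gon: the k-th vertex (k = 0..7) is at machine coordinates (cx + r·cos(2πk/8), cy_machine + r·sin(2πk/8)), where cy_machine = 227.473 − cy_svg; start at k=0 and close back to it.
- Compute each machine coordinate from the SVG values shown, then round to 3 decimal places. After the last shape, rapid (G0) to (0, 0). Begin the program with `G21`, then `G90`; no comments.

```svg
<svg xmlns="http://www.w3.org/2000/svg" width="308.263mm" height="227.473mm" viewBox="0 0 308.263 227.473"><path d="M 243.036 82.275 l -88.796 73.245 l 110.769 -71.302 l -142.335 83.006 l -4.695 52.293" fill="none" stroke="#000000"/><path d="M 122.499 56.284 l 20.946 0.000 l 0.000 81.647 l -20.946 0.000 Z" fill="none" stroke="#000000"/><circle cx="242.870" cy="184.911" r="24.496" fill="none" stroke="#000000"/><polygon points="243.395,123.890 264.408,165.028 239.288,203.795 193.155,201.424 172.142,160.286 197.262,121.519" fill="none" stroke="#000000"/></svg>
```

G21
G90
G0 X243.036 Y145.198
M4 S395
G1 X154.240 Y71.953 F2190
G1 X265.009 Y143.255 F2190
G1 X122.674 Y60.249 F2190
G1 X117.979 Y7.956 F2190
M5
G0 X122.499 Y171.189
M4 S395
G1 X143.445 Y171.189 F2190
G1 X143.445 Y89.542 F2190
G1 X122.499 Y89.542 F2190
G1 X122.499 Y171.189 F2190
M5
G0 X267.366 Y42.562
M4 S395
G1 X260.191 Y59.883 F2190
G1 X242.870 Y67.058 F2190
G1 X225.549 Y59.883 F2190
G1 X218.374 Y42.562 F2190
G1 X225.549 Y25.241 F2190
G1 X242.870 Y18.066 F2190
G1 X260.191 Y25.241 F2190
G1 X267.366 Y42.562 F2190
M5
G0 X243.395 Y103.583
M4 S395
G1 X264.408 Y62.445 F2190
G1 X239.288 Y23.678 F2190
G1 X193.155 Y26.049 F2190
G1 X172.142 Y67.187 F2190
G1 X197.262 Y105.954 F2190
G1 X243.395 Y103.583 F2190
M5
G0 X0.000 Y0.000

1 u = 1 mm; y_m = 227.473 − y.

[1] `<path>` open polyline, #000000→score S395 F2190: (243.036,145.198) → (154.240,71.953) → (265.009,143.255) → (122.674,60.249) → (117.979,7.956)

[2] `<path>` rectangle, #000000→score S395 F2190: (122.499,171.189) → (143.445,171.189) → (143.445,89.542) → (122.499,89.542) → (122.499,171.189) (closed)

[3] `<circle>` circle, #000000→score S395 F2190: (267.366,42.562) → (260.191,59.883) → (242.870,67.058) → (225.549,59.883) → (218.374,42.562) → (225.549,25.241) → (242.870,18.066) → (260.191,25.241) → (267.366,42.562) (closed)

[4] `<polygon>` regular polygon, #000000→score S395 F2190: (243.395,103.583) → (264.408,62.445) → (239.288,23.678) → (193.155,26.049) → (172.142,67.187) → (197.262,105.954) → (243.395,103.583) (closed)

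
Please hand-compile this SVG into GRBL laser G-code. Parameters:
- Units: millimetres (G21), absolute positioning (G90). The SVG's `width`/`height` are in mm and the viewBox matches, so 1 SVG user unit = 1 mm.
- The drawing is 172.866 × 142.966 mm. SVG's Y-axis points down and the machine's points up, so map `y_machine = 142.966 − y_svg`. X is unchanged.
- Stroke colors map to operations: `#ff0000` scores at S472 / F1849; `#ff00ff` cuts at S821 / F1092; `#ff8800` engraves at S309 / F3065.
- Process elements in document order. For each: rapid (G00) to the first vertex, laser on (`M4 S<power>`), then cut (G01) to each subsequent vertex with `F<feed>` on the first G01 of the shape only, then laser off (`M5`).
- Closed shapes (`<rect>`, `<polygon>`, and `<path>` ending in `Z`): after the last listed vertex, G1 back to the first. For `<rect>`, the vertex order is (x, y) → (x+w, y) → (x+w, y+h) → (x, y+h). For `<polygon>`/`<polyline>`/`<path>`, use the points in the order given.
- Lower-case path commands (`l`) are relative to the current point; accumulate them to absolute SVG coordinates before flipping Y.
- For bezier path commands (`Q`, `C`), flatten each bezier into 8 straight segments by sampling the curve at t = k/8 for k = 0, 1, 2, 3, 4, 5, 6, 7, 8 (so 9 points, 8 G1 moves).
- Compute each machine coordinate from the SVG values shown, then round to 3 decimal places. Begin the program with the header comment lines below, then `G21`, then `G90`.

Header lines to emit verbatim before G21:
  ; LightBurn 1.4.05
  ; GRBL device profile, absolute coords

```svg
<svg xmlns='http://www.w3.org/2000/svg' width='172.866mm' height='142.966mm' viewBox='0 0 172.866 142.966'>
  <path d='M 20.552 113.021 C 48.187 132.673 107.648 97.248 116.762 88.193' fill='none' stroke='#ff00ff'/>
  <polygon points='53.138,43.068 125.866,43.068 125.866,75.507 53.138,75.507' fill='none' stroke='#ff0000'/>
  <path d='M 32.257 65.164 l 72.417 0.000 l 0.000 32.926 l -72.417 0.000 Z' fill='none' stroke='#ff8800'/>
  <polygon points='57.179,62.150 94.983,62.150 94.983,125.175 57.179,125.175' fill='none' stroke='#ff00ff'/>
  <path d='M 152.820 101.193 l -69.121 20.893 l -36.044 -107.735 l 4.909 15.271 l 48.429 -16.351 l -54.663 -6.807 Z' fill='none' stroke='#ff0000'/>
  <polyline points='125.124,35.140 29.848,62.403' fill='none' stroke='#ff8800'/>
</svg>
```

; LightBurn 1.4.05
; GRBL device profile, absolute coords
G21
G90
G00 X20.552 Y29.945
M4 S821
G01 X32.246 Y24.998 F1092
G01 X45.962 Y24.260
G01 X60.735 Y26.777
G01 X75.602 Y31.594
G01 X89.602 Y37.756
G01 X101.770 Y44.310
G01 X111.145 Y50.300
G01 X116.762 Y54.773
M5
G00 X53.138 Y99.898
M4 S472
G01 X125.866 Y99.898 F1849
G01 X125.866 Y67.459
G01 X53.138 Y67.459
G01 X53.138 Y99.898
M5
G00 X32.257 Y77.802
M4 S309
G01 X104.674 Y77.802 F3065
G01 X104.674 Y44.876
G01 X32.257 Y44.876
G01 X32.257 Y77.802
M5
G00 X57.179 Y80.816
M4 S821
G01 X94.983 Y80.816 F1092
G01 X94.983 Y17.791
G01 X57.179 Y17.791
G01 X57.179 Y80.816
M5
G00 X152.820 Y41.773
M4 S472
G01 X83.699 Y20.880 F1849
G01 X47.655 Y128.615
G01 X52.564 Y113.344
G01 X100.993 Y129.695
G01 X46.330 Y136.502
G01 X152.820 Y41.773
M5
G00 X125.124 Y107.826
M4 S309
G01 X29.848 Y80.563 F3065
M5

Since the viewBox matches the mm dimensions, user units are millimetres directly. The only transform is the Y-flip y_m = 142.966 − y_svg.

Shape 1 is a cubic bezier drawn with `<path>`. Its stroke #ff00ff means cut at S821, F1092. After flipping Y the toolpath is (20.552,29.945) → (32.246,24.998) → (45.962,24.260) → (60.735,26.777) → (75.602,31.594) → (89.602,37.756) → (101.770,44.310) → (111.145,50.300) → (116.762,54.773).

Shape 2 is a rectangle drawn with `<polygon>`. Its stroke #ff0000 means score at S472, F1849. After flipping Y the toolpath is (53.138,99.898) → (125.866,99.898) → (125.866,67.459) → (53.138,67.459) → (53.138,99.898), returning to the start.

Shape 3 is a rectangle drawn with `<path>`. Its stroke #ff8800 means engrave at S309, F3065. After flipping Y the toolpath is (32.257,77.802) → (104.674,77.802) → (104.674,44.876) → (32.257,44.876) → (32.257,77.802), returning to the start.

Shape 4 is a rectangle drawn with `<polygon>`. Its stroke #ff00ff means cut at S821, F1092. After flipping Y the toolpath is (57.179,80.816) → (94.983,80.816) → (94.983,17.791) → (57.179,17.791) → (57.179,80.816), returning to the start.

Shape 5 is a closed polygon drawn with `<path>`. Its stroke #ff0000 means score at S472, F1849. After flipping Y the toolpath is (152.820,41.773) → (83.699,20.880) → (47.655,128.615) → (52.564,113.344) → (100.993,129.695) → (46.330,136.502) → (152.820,41.773), returning to the start.

Shape 6 is a line segment drawn with `<polyline>`. Its stroke #ff8800 means engrave at S309, F3065. After flipping Y the toolpath is (125.124,107.826) → (29.848,80.563).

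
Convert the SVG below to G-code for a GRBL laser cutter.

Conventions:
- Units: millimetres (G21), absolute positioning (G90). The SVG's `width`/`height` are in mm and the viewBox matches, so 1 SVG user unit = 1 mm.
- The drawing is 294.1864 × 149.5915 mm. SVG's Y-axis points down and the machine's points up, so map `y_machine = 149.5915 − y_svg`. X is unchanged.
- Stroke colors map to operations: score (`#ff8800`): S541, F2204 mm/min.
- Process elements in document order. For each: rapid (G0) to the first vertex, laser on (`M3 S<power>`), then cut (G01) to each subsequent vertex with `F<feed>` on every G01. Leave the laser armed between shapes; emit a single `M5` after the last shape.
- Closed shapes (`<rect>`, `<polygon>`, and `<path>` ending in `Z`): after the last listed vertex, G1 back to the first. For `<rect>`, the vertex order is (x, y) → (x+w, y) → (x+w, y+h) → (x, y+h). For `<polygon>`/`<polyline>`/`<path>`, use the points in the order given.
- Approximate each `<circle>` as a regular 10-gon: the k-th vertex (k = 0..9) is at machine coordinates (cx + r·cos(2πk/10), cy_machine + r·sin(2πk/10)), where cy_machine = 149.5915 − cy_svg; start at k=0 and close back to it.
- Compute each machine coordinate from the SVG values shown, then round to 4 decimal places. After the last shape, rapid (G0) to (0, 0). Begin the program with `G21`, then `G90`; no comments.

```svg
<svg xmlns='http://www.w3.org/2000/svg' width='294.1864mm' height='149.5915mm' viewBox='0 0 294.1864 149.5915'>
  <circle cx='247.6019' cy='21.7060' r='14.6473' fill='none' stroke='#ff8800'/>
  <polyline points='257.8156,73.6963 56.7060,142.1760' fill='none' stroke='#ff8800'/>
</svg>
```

viewBox `0 0 294.1864 149.5915` with mm width/height → 1 unit = 1 mm. Flip: y_m = 149.5915 − y_svg.

**Shape 1** — `<circle>` circle, stroke `#ff8800` → score (S541, F2204). Machine vertices: (262.2492,127.8855) → (259.4518,136.4950) → (252.1282,141.8159) → (243.0756,141.8159) → (235.7520,136.4950) → (232.9546,127.8855) → (235.7520,119.2760) → (243.0756,113.9551) → (252.1282,113.9551) → (259.4518,119.2760) → (262.2492,127.8855). Closed: final G1 returns to the first vertex.

**Shape 2** — `<polyline>` line segment, stroke `#ff8800` → score (S541, F2204). Machine vertices: (257.8156,75.8952) → (56.7060,7.4155). Open path.

G21
G90
G0 X262.2492 Y127.8855
M3 S541
G01 X259.4518 Y136.4950 F2204
G01 X252.1282 Y141.8159 F2204
G01 X243.0756 Y141.8159 F2204
G01 X235.7520 Y136.4950 F2204
G01 X232.9546 Y127.8855 F2204
G01 X235.7520 Y119.2760 F2204
G01 X243.0756 Y113.9551 F2204
G01 X252.1282 Y113.9551 F2204
G01 X259.4518 Y119.2760 F2204
G01 X262.2492 Y127.8855 F2204
G0 X257.8156 Y75.8952
M3 S541
G01 X56.7060 Y7.4155 F2204
M5
G0 X0.0000 Y0.0000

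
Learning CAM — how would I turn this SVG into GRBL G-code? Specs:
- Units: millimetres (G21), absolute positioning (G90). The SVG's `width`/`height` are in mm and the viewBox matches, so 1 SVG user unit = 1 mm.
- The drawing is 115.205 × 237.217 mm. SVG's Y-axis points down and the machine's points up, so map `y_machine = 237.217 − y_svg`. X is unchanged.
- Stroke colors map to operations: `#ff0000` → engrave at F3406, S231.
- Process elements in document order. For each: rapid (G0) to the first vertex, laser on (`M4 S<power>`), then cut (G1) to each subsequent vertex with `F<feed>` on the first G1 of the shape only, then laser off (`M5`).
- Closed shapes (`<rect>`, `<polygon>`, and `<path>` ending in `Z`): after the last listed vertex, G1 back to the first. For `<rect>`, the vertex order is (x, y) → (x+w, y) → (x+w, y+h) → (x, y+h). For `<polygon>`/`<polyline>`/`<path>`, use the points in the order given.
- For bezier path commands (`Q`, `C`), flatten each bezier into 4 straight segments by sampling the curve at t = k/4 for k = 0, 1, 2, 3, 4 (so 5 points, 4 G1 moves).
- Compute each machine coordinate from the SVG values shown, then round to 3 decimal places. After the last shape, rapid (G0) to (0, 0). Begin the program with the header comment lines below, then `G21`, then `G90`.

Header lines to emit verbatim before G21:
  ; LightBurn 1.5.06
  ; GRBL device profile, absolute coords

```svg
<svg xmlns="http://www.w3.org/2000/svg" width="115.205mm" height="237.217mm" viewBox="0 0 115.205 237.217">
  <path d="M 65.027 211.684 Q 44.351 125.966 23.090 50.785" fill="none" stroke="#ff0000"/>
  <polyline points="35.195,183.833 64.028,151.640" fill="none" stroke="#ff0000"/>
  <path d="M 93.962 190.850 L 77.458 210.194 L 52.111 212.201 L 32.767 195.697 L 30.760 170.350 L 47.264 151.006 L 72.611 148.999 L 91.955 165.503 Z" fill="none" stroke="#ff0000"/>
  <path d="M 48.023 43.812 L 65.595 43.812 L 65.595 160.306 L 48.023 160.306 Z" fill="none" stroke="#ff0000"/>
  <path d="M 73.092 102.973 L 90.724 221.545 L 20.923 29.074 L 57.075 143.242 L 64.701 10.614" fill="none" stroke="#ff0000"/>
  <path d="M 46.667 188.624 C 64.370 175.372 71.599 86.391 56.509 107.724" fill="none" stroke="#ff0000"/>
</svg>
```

; LightBurn 1.5.06
; GRBL device profile, absolute coords
G21
G90
G0 X65.027 Y25.533
M4 S231
G1 X54.652 Y67.733 F3406
G1 X44.205 Y108.617
G1 X33.684 Y148.183
G1 X23.090 Y186.432
M5
G0 X35.195 Y53.384
M4 S231
G1 X64.028 Y85.577 F3406
M5
G0 X93.962 Y46.367
M4 S231
G1 X77.458 Y27.023 F3406
G1 X52.111 Y25.016
G1 X32.767 Y41.520
G1 X30.760 Y66.867
G1 X47.264 Y86.211
G1 X72.611 Y88.218
G1 X91.955 Y71.714
G1 X93.962 Y46.367
M5
G0 X48.023 Y193.405
M4 S231
G1 X65.595 Y193.405 F3406
G1 X65.595 Y76.911
G1 X48.023 Y76.911
G1 X48.023 Y193.405
M5
G0 X73.092 Y134.244
M4 S231
G1 X90.724 Y15.672 F3406
G1 X20.923 Y208.143
G1 X57.075 Y93.975
G1 X64.701 Y226.603
M5
G0 X46.667 Y48.593
M4 S231
G1 X57.795 Y69.824 F3406
G1 X63.885 Y102.012
G1 X63.827 Y127.716
G1 X56.509 Y129.493
M5
G0 X0.000 Y0.000

viewBox `0 0 115.205 237.217` with mm width/height → 1 unit = 1 mm. Flip: y_m = 237.217 − y_svg.

**Shape 1** — `<path>` quadratic bezier, stroke `#ff0000` → engrave (S231, F3406). Control points (SVG): P0=(65.027,211.684), P1=(44.351,125.966), P2=(23.090,50.785); sampled at t=k/4. Machine vertices: (65.027,25.533) → (54.652,67.733) → (44.205,108.617) → (33.684,148.183) → (23.090,186.432). Open path.

**Shape 2** — `<polyline>` line segment, stroke `#ff0000` → engrave (S231, F3406). Machine vertices: (35.195,53.384) → (64.028,85.577). Open path.

**Shape 3** — `<path>` regular polygon, stroke `#ff0000` → engrave (S231, F3406). Machine vertices: (93.962,46.367) → (77.458,27.023) → (52.111,25.016) → (32.767,41.520) → (30.760,66.867) → (47.264,86.211) → (72.611,88.218) → (91.955,71.714) → (93.962,46.367). Closed: final G1 returns to the first vertex.

**Shape 4** — `<path>` rectangle, stroke `#ff0000` → engrave (S231, F3406). Machine vertices: (48.023,193.405) → (65.595,193.405) → (65.595,76.911) → (48.023,76.911) → (48.023,193.405). Closed: final G1 returns to the first vertex.

**Shape 5** — `<path>` open polyline, stroke `#ff0000` → engrave (S231, F3406). Machine vertices: (73.092,134.244) → (90.724,15.672) → (20.923,208.143) → (57.075,93.975) → (64.701,226.603). Open path.

**Shape 6** — `<path>` cubic bezier, stroke `#ff0000` → engrave (S231, F3406). Control points (SVG): P0=(46.667,188.624), P1=(64.370,175.372), P2=(71.599,86.391), P3=(56.509,107.724); sampled at t=k/4. Machine vertices: (46.667,48.593) → (57.795,69.824) → (63.885,102.012) → (63.827,127.716) → (56.509,129.493). Open path.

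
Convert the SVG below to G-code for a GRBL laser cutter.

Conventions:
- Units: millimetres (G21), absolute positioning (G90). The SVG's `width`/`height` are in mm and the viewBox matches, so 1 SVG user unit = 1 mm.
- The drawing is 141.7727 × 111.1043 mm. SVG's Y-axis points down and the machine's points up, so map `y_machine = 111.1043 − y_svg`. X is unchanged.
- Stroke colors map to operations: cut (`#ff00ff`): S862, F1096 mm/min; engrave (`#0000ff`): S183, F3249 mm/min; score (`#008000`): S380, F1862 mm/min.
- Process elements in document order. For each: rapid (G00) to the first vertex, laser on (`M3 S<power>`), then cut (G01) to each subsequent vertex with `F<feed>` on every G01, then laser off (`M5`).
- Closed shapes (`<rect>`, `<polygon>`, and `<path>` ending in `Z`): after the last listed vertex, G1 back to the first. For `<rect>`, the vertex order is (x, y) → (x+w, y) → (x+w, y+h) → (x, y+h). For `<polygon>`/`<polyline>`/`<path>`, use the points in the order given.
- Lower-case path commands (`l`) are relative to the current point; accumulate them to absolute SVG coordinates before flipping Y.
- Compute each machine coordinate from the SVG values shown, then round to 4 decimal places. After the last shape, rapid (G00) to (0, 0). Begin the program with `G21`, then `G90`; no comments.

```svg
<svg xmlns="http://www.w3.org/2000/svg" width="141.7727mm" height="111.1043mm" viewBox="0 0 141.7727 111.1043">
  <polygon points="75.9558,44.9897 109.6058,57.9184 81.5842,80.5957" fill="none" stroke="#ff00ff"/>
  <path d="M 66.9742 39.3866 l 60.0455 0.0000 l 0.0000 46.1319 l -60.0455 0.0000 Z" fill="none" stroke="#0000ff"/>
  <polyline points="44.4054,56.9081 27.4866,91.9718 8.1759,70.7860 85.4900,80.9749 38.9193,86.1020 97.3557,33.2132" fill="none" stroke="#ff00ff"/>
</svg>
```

G21
G90
G00 X75.9558 Y66.1146
M3 S862
G01 X109.6058 Y53.1859 F1096
G01 X81.5842 Y30.5086 F1096
G01 X75.9558 Y66.1146 F1096
M5
G00 X66.9742 Y71.7177
M3 S183
G01 X127.0197 Y71.7177 F3249
G01 X127.0197 Y25.5858 F3249
G01 X66.9742 Y25.5858 F3249
G01 X66.9742 Y71.7177 F3249
M5
G00 X44.4054 Y54.1962
M3 S862
G01 X27.4866 Y19.1325 F1096
G01 X8.1759 Y40.3183 F1096
G01 X85.4900 Y30.1294 F1096
G01 X38.9193 Y25.0023 F1096
G01 X97.3557 Y77.8911 F1096
M5
G00 X0.0000 Y0.0000

1 u = 1 mm; y_m = 111.1043 − y.

[1] `<polygon>` regular polygon, #ff00ff→cut S862 F1096: (75.9558,66.1146) → (109.6058,53.1859) → (81.5842,30.5086) → (75.9558,66.1146) (closed)

[2] `<path>` rectangle, #0000ff→engrave S183 F3249: (66.9742,71.7177) → (127.0197,71.7177) → (127.0197,25.5858) → (66.9742,25.5858) → (66.9742,71.7177) (closed)

[3] `<polyline>` open polyline, #ff00ff→cut S862 F1096: (44.4054,54.1962) → (27.4866,19.1325) → (8.1759,40.3183) → (85.4900,30.1294) → (38.9193,25.0023) → (97.3557,77.8911)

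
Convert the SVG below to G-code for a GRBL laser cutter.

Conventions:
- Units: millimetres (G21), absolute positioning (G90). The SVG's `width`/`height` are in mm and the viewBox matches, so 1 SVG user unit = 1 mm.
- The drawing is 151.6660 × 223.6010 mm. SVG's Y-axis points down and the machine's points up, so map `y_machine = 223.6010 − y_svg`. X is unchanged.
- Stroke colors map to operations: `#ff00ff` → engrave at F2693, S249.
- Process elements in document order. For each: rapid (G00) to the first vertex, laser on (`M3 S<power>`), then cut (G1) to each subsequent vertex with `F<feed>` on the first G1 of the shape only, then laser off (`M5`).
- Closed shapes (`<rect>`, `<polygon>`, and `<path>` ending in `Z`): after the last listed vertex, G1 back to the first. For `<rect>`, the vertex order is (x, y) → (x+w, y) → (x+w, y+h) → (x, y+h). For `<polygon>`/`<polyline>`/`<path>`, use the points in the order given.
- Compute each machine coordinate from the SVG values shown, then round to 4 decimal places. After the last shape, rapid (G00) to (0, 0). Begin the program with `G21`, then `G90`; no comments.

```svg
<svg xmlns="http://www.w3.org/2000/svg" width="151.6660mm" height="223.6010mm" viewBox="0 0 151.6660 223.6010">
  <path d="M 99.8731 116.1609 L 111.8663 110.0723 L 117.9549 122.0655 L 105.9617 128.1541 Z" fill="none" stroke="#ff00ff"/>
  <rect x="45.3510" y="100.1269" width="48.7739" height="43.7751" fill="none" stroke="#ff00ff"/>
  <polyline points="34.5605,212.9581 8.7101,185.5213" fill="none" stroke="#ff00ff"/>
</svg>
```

viewBox `0 0 151.6660 223.6010` with mm width/height → 1 unit = 1 mm. Flip: y_m = 223.6010 − y_svg.

**Shape 1** — `<path>` regular polygon, stroke `#ff00ff` → engrave (S249, F2693). Machine vertices: (99.8731,107.4401) → (111.8663,113.5287) → (117.9549,101.5355) → (105.9617,95.4469) → (99.8731,107.4401). Closed: final G1 returns to the first vertex.

**Shape 2** — `<rect>` rectangle, stroke `#ff00ff` → engrave (S249, F2693). Machine vertices: (45.3510,123.4741) → (94.1249,123.4741) → (94.1249,79.6990) → (45.3510,79.6990) → (45.3510,123.4741). Closed: final G1 returns to the first vertex.

**Shape 3** — `<polyline>` line segment, stroke `#ff00ff` → engrave (S249, F2693). Machine vertices: (34.5605,10.6429) → (8.7101,38.0797). Open path.

G21
G90
G00 X99.8731 Y107.4401
M3 S249
G1 X111.8663 Y113.5287 F2693
G1 X117.9549 Y101.5355
G1 X105.9617 Y95.4469
G1 X99.8731 Y107.4401
M5
G00 X45.3510 Y123.4741
M3 S249
G1 X94.1249 Y123.4741 F2693
G1 X94.1249 Y79.6990
G1 X45.3510 Y79.6990
G1 X45.3510 Y123.4741
M5
G00 X34.5605 Y10.6429
M3 S249
G1 X8.7101 Y38.0797 F2693
M5
G00 X0.0000 Y0.0000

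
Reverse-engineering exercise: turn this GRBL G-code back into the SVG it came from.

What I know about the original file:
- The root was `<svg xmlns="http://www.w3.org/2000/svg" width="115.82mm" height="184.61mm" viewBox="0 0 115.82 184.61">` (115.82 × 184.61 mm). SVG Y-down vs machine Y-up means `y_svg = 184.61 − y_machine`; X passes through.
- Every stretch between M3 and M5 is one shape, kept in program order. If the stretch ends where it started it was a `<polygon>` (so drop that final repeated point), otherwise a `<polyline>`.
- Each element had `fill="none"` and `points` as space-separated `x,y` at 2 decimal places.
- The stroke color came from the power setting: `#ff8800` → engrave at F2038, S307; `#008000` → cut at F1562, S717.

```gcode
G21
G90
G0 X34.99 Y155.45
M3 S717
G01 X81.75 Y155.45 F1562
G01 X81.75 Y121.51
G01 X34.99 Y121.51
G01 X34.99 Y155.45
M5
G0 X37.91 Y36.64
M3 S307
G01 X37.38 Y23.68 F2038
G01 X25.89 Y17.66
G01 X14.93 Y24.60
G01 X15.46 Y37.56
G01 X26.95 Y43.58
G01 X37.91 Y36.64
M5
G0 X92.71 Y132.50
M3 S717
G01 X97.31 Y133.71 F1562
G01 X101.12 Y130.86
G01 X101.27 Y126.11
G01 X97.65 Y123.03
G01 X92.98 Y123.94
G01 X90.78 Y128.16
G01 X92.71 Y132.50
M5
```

Machine Y-up, SVG Y-down with viewBox height 184.61, so y_svg = 184.61 − y_machine; X carries over.

Run 1: power S717 maps to stroke `#008000` (cut). The run returns to its start, so emit a `<polygon>` with points (Y-flipped): 34.99,29.16 81.75,29.16 81.75,63.10 34.99,63.10.

Run 2: S307 ⇒ engrave layer `#ff8800`. The run returns to its start, so emit a `<polygon>` with points (Y-flipped): 37.91,147.97 37.38,160.93 25.89,166.95 14.93,160.01 15.46,147.05 26.95,141.03.

Run 3: S717 ⇒ cut layer `#008000`. The run returns to its start, so emit a `<polygon>` with points (Y-flipped): 92.71,52.11 97.31,50.90 101.12,53.75 101.27,58.50 97.65,61.58 92.98,60.67 90.78,56.45.

<svg xmlns="http://www.w3.org/2000/svg" width="115.82mm" height="184.61mm" viewBox="0 0 115.82 184.61">
  <polygon points="34.99,29.16 81.75,29.16 81.75,63.10 34.99,63.10" fill="none" stroke="#008000"/>
  <polygon points="37.91,147.97 37.38,160.93 25.89,166.95 14.93,160.01 15.46,147.05 26.95,141.03" fill="none" stroke="#ff8800"/>
  <polygon points="92.71,52.11 97.31,50.90 101.12,53.75 101.27,58.50 97.65,61.58 92.98,60.67 90.78,56.45" fill="none" stroke="#008000"/>
</svg>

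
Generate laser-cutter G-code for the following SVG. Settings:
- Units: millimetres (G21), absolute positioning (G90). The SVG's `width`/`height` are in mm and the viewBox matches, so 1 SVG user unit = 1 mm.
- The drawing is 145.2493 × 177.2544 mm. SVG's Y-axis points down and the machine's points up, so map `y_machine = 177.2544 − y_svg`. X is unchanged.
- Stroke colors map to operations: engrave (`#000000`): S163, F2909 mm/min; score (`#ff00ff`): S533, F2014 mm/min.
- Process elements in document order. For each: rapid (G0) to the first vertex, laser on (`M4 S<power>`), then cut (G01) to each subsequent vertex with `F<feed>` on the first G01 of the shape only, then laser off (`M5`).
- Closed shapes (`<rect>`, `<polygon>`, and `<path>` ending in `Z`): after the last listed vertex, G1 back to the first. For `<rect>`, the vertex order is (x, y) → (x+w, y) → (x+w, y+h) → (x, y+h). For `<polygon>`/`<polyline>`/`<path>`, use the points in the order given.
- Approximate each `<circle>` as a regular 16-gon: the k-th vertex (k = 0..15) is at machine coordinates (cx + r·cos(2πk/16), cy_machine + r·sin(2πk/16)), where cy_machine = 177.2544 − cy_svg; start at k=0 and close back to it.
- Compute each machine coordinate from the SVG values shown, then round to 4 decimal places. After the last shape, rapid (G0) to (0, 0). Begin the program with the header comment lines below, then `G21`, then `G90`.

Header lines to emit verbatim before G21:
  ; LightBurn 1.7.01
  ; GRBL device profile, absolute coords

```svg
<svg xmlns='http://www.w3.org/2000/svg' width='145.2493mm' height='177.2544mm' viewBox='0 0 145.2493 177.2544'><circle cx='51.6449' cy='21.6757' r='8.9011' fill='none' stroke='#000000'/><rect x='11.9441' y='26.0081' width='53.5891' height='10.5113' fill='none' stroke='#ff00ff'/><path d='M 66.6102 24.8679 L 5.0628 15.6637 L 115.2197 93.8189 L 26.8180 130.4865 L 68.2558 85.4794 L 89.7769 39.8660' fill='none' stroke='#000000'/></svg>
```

; LightBurn 1.7.01
; GRBL device profile, absolute coords
G21
G90
G0 X60.5460 Y155.5787
M4 S163
G01 X59.8684 Y158.9850 F2909
G01 X57.9389 Y161.8727
G01 X55.0512 Y163.8022
G01 X51.6449 Y164.4798
G01 X48.2386 Y163.8022
G01 X45.3509 Y161.8727
G01 X43.4214 Y158.9850
G01 X42.7438 Y155.5787
G01 X43.4214 Y152.1724
G01 X45.3509 Y149.2847
G01 X48.2386 Y147.3552
G01 X51.6449 Y146.6776
G01 X55.0512 Y147.3552
G01 X57.9389 Y149.2847
G01 X59.8684 Y152.1724
G01 X60.5460 Y155.5787
M5
G0 X11.9441 Y151.2463
M4 S533
G01 X65.5332 Y151.2463 F2014
G01 X65.5332 Y140.7350
G01 X11.9441 Y140.7350
G01 X11.9441 Y151.2463
M5
G0 X66.6102 Y152.3865
M4 S163
G01 X5.0628 Y161.5907 F2909
G01 X115.2197 Y83.4355
G01 X26.8180 Y46.7679
G01 X68.2558 Y91.7750
G01 X89.7769 Y137.3884
M5
G0 X0.0000 Y0.0000

1 u = 1 mm; y_m = 177.2544 − y.

[1] `<circle>` circle, #000000→engrave S163 F2909: (60.5460,155.5787) → (59.8684,158.9850) → (57.9389,161.8727) → (55.0512,163.8022) → (51.6449,164.4798) → (48.2386,163.8022) → (45.3509,161.8727) → (43.4214,158.9850) → (42.7438,155.5787) → (43.4214,152.1724) → (45.3509,149.2847) → (48.2386,147.3552) → (51.6449,146.6776) → (55.0512,147.3552) → (57.9389,149.2847) → (59.8684,152.1724) → (60.5460,155.5787) (closed)

[2] `<rect>` rectangle, #ff00ff→score S533 F2014: (11.9441,151.2463) → (65.5332,151.2463) → (65.5332,140.7350) → (11.9441,140.7350) → (11.9441,151.2463) (closed)

[3] `<path>` open polyline, #000000→engrave S163 F2909: (66.6102,152.3865) → (5.0628,161.5907) → (115.2197,83.4355) → (26.8180,46.7679) → (68.2558,91.7750) → (89.7769,137.3884)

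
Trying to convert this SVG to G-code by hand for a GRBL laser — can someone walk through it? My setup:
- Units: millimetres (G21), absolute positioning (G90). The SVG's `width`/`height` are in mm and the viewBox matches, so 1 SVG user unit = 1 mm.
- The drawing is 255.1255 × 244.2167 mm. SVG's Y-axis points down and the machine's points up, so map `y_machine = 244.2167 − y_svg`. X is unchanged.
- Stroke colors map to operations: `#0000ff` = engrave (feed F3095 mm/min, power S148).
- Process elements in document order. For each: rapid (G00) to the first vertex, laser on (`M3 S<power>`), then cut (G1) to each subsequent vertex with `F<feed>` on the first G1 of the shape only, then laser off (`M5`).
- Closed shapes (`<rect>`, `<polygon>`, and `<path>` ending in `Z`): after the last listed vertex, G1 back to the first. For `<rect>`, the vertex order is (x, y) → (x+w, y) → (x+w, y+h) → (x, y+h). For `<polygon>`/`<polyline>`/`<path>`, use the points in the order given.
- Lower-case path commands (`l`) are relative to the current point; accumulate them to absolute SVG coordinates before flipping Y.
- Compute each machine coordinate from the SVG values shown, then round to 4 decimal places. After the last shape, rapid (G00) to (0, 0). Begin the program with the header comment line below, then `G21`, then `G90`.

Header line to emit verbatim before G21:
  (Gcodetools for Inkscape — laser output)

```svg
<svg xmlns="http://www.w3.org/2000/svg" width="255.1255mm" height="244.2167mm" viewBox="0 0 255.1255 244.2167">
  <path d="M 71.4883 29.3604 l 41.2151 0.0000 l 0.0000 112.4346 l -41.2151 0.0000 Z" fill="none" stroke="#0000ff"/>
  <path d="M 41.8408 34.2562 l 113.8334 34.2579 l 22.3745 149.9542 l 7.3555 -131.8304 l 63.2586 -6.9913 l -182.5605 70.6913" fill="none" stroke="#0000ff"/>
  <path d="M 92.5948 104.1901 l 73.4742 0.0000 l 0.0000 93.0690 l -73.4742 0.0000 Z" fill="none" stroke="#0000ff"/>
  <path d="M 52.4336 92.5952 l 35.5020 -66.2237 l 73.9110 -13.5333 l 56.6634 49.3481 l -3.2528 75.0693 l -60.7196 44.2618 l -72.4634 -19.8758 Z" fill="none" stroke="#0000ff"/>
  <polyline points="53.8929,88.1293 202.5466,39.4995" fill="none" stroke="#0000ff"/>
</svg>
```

viewBox `0 0 255.1255 244.2167` with mm width/height → 1 unit = 1 mm. Flip: y_m = 244.2167 − y_svg.

**Shape 1** — `<path>` rectangle, stroke `#0000ff` → engrave (S148, F3095). Machine vertices: (71.4883,214.8563) → (112.7034,214.8563) → (112.7034,102.4217) → (71.4883,102.4217) → (71.4883,214.8563). Closed: final G1 returns to the first vertex.

**Shape 2** — `<path>` open polyline, stroke `#0000ff` → engrave (S148, F3095). Machine vertices: (41.8408,209.9605) → (155.6742,175.7026) → (178.0487,25.7484) → (185.4042,157.5788) → (248.6628,164.5701) → (66.1023,93.8788). Open path.

**Shape 3** — `<path>` rectangle, stroke `#0000ff` → engrave (S148, F3095). Machine vertices: (92.5948,140.0266) → (166.0690,140.0266) → (166.0690,46.9576) → (92.5948,46.9576) → (92.5948,140.0266). Closed: final G1 returns to the first vertex.

**Shape 4** — `<path>` regular polygon, stroke `#0000ff` → engrave (S148, F3095). Machine vertices: (52.4336,151.6215) → (87.9356,217.8452) → (161.8466,231.3785) → (218.5100,182.0304) → (215.2572,106.9611) → (154.5376,62.6993) → (82.0742,82.5751) → (52.4336,151.6215). Closed: final G1 returns to the first vertex.

**Shape 5** — `<polyline>` line segment, stroke `#0000ff` → engrave (S148, F3095). Machine vertices: (53.8929,156.0874) → (202.5466,204.7172). Open path.

(Gcodetools for Inkscape — laser output)
G21
G90
G00 X71.4883 Y214.8563
M3 S148
G1 X112.7034 Y214.8563 F3095
G1 X112.7034 Y102.4217
G1 X71.4883 Y102.4217
G1 X71.4883 Y214.8563
M5
G00 X41.8408 Y209.9605
M3 S148
G1 X155.6742 Y175.7026 F3095
G1 X178.0487 Y25.7484
G1 X185.4042 Y157.5788
G1 X248.6628 Y164.5701
G1 X66.1023 Y93.8788
M5
G00 X92.5948 Y140.0266
M3 S148
G1 X166.0690 Y140.0266 F3095
G1 X166.0690 Y46.9576
G1 X92.5948 Y46.9576
G1 X92.5948 Y140.0266
M5
G00 X52.4336 Y151.6215
M3 S148
G1 X87.9356 Y217.8452 F3095
G1 X161.8466 Y231.3785
G1 X218.5100 Y182.0304
G1 X215.2572 Y106.9611
G1 X154.5376 Y62.6993
G1 X82.0742 Y82.5751
G1 X52.4336 Y151.6215
M5
G00 X53.8929 Y156.0874
M3 S148
G1 X202.5466 Y204.7172 F3095
M5
G00 X0.0000 Y0.0000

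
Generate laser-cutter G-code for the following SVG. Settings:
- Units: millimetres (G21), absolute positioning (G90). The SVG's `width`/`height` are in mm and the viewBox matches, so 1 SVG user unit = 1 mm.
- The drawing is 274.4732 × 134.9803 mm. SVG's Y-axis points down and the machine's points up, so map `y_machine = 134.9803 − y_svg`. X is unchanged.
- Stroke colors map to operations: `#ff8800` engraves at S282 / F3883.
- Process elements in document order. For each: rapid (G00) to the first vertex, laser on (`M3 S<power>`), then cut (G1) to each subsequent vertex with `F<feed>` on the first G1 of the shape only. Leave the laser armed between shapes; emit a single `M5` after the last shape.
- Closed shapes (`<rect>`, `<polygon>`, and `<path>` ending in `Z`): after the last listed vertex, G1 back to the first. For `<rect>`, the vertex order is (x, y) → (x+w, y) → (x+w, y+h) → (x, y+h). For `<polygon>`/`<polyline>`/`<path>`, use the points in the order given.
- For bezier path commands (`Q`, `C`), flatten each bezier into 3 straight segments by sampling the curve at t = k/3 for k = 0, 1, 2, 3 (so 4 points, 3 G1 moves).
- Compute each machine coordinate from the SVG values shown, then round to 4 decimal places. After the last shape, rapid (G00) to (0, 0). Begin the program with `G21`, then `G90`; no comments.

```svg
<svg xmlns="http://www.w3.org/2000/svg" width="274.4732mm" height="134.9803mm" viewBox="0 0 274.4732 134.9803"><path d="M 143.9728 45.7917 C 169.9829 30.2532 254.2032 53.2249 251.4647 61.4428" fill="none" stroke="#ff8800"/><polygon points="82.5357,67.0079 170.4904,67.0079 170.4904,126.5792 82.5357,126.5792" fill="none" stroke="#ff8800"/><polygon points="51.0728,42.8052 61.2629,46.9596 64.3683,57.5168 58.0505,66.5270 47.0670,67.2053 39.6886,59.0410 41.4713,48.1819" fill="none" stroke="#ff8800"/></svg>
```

G21
G90
G00 X143.9728 Y89.1886
M3 S282
G1 X184.0097 Y93.8631 F3883
G1 X230.5936 Y84.7006
G1 X251.4647 Y73.5375
G00 X82.5357 Y67.9724
M3 S282
G1 X170.4904 Y67.9724 F3883
G1 X170.4904 Y8.4011
G1 X82.5357 Y8.4011
G1 X82.5357 Y67.9724
G00 X51.0728 Y92.1751
M3 S282
G1 X61.2629 Y88.0207 F3883
G1 X64.3683 Y77.4635
G1 X58.0505 Y68.4533
G1 X47.0670 Y67.7750
G1 X39.6886 Y75.9393
G1 X41.4713 Y86.7984
G1 X51.0728 Y92.1751
M5
G00 X0.0000 Y0.0000

Since the viewBox matches the mm dimensions, user units are millimetres directly. The only transform is the Y-flip y_m = 134.9803 − y_svg.

Shape 1 is a cubic bezier drawn with `<path>`. Its stroke #ff8800 means engrave at S282, F3883. After flipping Y the toolpath is (143.9728,89.1886) → (184.0097,93.8631) → (230.5936,84.7006) → (251.4647,73.5375).

Shape 2 is a rectangle drawn with `<polygon>`. Its stroke #ff8800 means engrave at S282, F3883. After flipping Y the toolpath is (82.5357,67.9724) → (170.4904,67.9724) → (170.4904,8.4011) → (82.5357,8.4011) → (82.5357,67.9724), returning to the start.

Shape 3 is a regular polygon drawn with `<polygon>`. Its stroke #ff8800 means engrave at S282, F3883. After flipping Y the toolpath is (51.0728,92.1751) → (61.2629,88.0207) → (64.3683,77.4635) → (58.0505,68.4533) → (47.0670,67.7750) → (39.6886,75.9393) → (41.4713,86.7984) → (51.0728,92.1751), returning to the start.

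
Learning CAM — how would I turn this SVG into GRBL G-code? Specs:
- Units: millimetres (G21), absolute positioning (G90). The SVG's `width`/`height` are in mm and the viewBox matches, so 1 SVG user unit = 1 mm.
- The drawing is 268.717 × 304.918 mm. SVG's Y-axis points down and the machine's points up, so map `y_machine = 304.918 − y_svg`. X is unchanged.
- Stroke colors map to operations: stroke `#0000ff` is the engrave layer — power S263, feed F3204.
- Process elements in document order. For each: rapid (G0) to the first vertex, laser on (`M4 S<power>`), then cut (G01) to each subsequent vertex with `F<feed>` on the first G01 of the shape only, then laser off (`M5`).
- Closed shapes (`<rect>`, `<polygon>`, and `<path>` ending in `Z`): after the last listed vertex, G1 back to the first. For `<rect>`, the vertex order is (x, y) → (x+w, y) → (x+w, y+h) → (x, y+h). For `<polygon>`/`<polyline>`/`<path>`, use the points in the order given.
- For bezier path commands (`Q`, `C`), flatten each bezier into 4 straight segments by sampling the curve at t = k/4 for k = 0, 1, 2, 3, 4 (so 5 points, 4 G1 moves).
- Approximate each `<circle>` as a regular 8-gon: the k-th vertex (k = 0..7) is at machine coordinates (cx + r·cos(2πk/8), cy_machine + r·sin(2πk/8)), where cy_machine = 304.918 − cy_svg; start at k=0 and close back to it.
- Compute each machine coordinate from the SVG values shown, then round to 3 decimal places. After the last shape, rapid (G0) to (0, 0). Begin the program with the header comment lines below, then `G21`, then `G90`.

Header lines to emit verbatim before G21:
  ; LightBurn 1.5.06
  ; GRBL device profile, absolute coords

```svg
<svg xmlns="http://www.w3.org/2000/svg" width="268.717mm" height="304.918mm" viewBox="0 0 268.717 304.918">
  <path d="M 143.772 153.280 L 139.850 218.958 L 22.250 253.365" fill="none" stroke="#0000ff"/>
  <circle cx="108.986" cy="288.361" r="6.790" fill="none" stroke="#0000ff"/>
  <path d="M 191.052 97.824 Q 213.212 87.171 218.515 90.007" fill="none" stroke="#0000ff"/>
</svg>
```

Since the viewBox matches the mm dimensions, user units are millimetres directly. The only transform is the Y-flip y_m = 304.918 − y_svg.

Shape 1 is a open polyline drawn with `<path>`. Its stroke #0000ff means engrave at S263, F3204. After flipping Y the toolpath is (143.772,151.638) → (139.850,85.960) → (22.250,51.553).

Shape 2 is a circle drawn with `<circle>`. Its stroke #0000ff means engrave at S263, F3204. After flipping Y the toolpath is (115.776,16.557) → (113.787,21.358) → (108.986,23.347) → (104.185,21.358) → (102.196,16.557) → (104.185,11.756) → (108.986,9.767) → (113.787,11.756) → (115.776,16.557), returning to the start.

Shape 3 is a quadratic bezier drawn with `<path>`. Its stroke #0000ff means engrave at S263, F3204. After flipping Y the toolpath is (191.052,207.094) → (201.078,211.577) → (208.998,214.375) → (214.810,215.486) → (218.515,214.911).

; LightBurn 1.5.06
; GRBL device profile, absolute coords
G21
G90
G0 X143.772 Y151.638
M4 S263
G01 X139.850 Y85.960 F3204
G01 X22.250 Y51.553
M5
G0 X115.776 Y16.557
M4 S263
G01 X113.787 Y21.358 F3204
G01 X108.986 Y23.347
G01 X104.185 Y21.358
G01 X102.196 Y16.557
G01 X104.185 Y11.756
G01 X108.986 Y9.767
G01 X113.787 Y11.756
G01 X115.776 Y16.557
M5
G0 X191.052 Y207.094
M4 S263
G01 X201.078 Y211.577 F3204
G01 X208.998 Y214.375
G01 X214.810 Y215.486
G01 X218.515 Y214.911
M5
G0 X0.000 Y0.000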